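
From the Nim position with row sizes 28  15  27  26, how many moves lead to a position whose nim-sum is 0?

Nim-sum: 28 ^ 15 ^ 27 ^ 26 = 18.
The overall nim-sum is X = 18. A row of size p has a winning move iff p XOR X < p (reduce it to p XOR X).
  28: 28 XOR 18 = 14 < 28 — winning move (to 14).
  15: 15 XOR 18 = 29 ≥ 15 — no move.
  27: 27 XOR 18 = 9 < 27 — winning move (to 9).
  26: 26 XOR 18 = 8 < 26 — winning move (to 8).
That gives 3 winning moves.

3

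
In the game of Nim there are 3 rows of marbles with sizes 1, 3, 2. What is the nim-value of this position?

Nim-sum: 1 XOR 3 XOR 2 = 0.

0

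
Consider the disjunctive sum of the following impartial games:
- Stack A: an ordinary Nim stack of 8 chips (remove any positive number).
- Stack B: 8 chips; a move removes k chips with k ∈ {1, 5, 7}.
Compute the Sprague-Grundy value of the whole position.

Stack A is a plain Nim stack of size 8, so its Grundy value is 8.
For stack B, compute g(0), g(1), … with moves {1, 5, 7}:
g(0) = mex{} = 0
g(1) = mex{0} = 1
g(2) = mex{1} = 0
g(3) = mex{0} = 1
g(4) = mex{1} = 0
g(5) = mex{0} = 1
g(6) = mex{1} = 0
g(7) = mex{0} = 1
g(8) = mex{1} = 0
So g(8) = 0.
The value of a disjunctive sum is the nim-sum of the parts.
Combined value = 8 XOR 0 = 8.

8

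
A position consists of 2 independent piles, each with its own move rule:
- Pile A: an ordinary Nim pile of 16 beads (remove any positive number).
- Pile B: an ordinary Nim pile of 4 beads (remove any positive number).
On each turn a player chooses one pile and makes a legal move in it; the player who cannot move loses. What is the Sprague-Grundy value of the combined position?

Pile A is a plain Nim pile of size 16, so its Grundy value is 16.
Pile B is a plain Nim pile of size 4, so its Grundy value is 4.
The value of a disjunctive sum is the nim-sum of the parts.
Combined value = 16 XOR 4 = 20.

20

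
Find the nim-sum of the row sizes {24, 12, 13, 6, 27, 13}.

Bitwise XOR of the heap sizes:
  11000  (24)
  01100  (12)
  01101  (13)
  00110  (6)
  11011  (27)
  01101  (13)
  -----
  01001  (9)

9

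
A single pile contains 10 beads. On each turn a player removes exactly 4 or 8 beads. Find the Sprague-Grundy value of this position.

2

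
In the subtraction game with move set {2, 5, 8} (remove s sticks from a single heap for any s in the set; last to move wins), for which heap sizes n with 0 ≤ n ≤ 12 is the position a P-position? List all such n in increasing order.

0, 1, 4, 7, 10, 11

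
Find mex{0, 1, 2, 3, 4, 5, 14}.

6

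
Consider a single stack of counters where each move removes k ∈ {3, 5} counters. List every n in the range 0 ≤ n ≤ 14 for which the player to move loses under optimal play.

0, 1, 2, 8, 9, 10

Grundy values for subtraction set {3, 5}:
g(0) = mex{} = 0
g(1) = mex{} = 0
g(2) = mex{} = 0
g(3) = mex{0} = 1
g(4) = mex{0} = 1
g(5) = mex{0} = 1
g(6) = mex{0,1} = 2
g(7) = mex{0,1} = 2
g(8) = mex{1} = 0
g(9) = mex{1,2} = 0
g(10) = mex{1,2} = 0
g(11) = mex{0,2} = 1
g(12) = mex{0,2} = 1
g(13) = mex{0} = 1
g(14) = mex{0,1} = 2
The P-positions (g = 0) in 0..14 are 0, 1, 2, 8, 9, 10.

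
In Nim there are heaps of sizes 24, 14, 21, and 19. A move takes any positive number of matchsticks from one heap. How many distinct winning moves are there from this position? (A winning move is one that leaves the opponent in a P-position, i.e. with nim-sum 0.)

Nim-sum: 24 XOR 14 XOR 21 XOR 19 = 16.
The overall nim-sum is X = 16. A heap of size p has a winning move iff p XOR X < p (reduce it to p XOR X).
  24: 24 XOR 16 = 8 < 24 — winning move (to 8).
  14: 14 XOR 16 = 30 ≥ 14 — no move.
  21: 21 XOR 16 = 5 < 21 — winning move (to 5).
  19: 19 XOR 16 = 3 < 19 — winning move (to 3).
That gives 3 winning moves.

3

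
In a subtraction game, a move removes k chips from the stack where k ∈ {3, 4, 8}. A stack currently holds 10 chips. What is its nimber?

1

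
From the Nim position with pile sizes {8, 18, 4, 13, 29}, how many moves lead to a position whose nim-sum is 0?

3

Nim-sum: 8 ^ 18 ^ 4 ^ 13 ^ 29 = 14.
The overall nim-sum is X = 14. A pile of size p has a winning move iff p XOR X < p (reduce it to p XOR X).
  8: 8 XOR 14 = 6 < 8 — winning move (to 6).
  18: 18 XOR 14 = 28 ≥ 18 — no move.
  4: 4 XOR 14 = 10 ≥ 4 — no move.
  13: 13 XOR 14 = 3 < 13 — winning move (to 3).
  29: 29 XOR 14 = 19 < 29 — winning move (to 19).
That gives 3 winning moves.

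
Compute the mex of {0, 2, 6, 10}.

1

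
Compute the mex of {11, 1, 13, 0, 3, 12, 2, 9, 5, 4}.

6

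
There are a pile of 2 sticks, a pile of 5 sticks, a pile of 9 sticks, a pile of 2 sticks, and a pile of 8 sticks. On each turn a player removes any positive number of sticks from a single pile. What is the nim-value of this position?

4

Nim-sum: 2 ^ 5 ^ 9 ^ 2 ^ 8 = 4.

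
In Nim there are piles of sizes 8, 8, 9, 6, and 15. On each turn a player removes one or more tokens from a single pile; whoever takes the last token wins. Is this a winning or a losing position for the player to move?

Losing position

Nim-sum: 8 ^ 8 ^ 9 ^ 6 ^ 15 = 0.
The nim-sum is 0, so this is a P-position: the player to move is in a losing position under optimal play.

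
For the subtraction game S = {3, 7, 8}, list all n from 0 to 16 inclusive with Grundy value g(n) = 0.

0, 1, 2, 6, 11, 12, 16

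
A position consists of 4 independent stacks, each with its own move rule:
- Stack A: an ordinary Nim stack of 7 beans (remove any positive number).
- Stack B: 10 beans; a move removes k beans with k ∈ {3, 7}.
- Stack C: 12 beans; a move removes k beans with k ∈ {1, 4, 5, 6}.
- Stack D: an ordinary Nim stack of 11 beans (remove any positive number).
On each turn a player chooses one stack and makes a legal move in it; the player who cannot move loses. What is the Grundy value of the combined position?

13

Stack A is a plain Nim stack of size 7, so its Grundy value is 7.
Build the Grundy sequence for stack B with g(k) = mex{g(k−s) : s ∈ {3, 7}, s ≤ k}:
g(0) = mex{} = 0
g(1) = mex{} = 0
g(2) = mex{} = 0
g(3) = mex{0} = 1
g(4) = mex{0} = 1
g(5) = mex{0} = 1
g(6) = mex{1} = 0
g(7) = mex{0,1} = 2
g(8) = mex{0,1} = 2
g(9) = mex{0} = 1
g(10) = mex{1,2} = 0
So g(10) = 0.
Build the Grundy sequence for stack C with g(k) = mex{g(k−s) : s ∈ {1, 4, 5, 6}, s ≤ k}:
k:     0  1  2  3  4  5  6  7  8  9 10 11 12
g(k):  0  1  0  1  2  3  2  3  4  0  1  0  1
So g(12) = 1.
Stack D is a plain Nim stack of size 11, so its Grundy value is 11.
The value of a disjunctive sum is the nim-sum of the parts.
Combined value = 7 XOR 0 XOR 1 XOR 11 = 13.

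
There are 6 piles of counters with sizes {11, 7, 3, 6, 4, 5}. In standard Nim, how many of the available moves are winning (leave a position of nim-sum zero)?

1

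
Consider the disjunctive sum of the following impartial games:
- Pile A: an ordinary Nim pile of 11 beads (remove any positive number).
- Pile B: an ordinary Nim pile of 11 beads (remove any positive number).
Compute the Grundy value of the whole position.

Pile A is a plain Nim pile of size 11, so its Grundy value is 11.
Pile B is a plain Nim pile of size 11, so its Grundy value is 11.
By the Sprague-Grundy theorem, the Grundy value of a sum of independent games is the XOR of the component values.
Combined value = 11 ⊕ 11 = 0.

0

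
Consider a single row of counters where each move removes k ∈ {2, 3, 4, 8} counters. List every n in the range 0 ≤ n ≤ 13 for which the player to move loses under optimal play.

Grundy values for subtraction set {2, 3, 4, 8}:
g(0) = mex{} = 0
g(1) = mex{} = 0
g(2) = mex{0} = 1
g(3) = mex{0} = 1
g(4) = mex{0,1} = 2
g(5) = mex{0,1} = 2
g(6) = mex{1,2} = 0
g(7) = mex{1,2} = 0
g(8) = mex{0,2} = 1
g(9) = mex{0,2} = 1
g(10) = mex{0,1} = 2
g(11) = mex{0,1} = 2
g(12) = mex{1,2} = 0
g(13) = mex{1,2} = 0
The P-positions (g = 0) in 0..13 are 0, 1, 6, 7, 12, 13.

0, 1, 6, 7, 12, 13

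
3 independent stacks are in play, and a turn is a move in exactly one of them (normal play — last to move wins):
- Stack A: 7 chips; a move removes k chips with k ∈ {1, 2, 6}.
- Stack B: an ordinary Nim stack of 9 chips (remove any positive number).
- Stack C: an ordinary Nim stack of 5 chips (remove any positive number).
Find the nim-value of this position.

12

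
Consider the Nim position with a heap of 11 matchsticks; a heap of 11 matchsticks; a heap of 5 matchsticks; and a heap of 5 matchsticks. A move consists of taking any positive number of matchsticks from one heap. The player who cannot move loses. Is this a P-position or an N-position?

P-position

In binary:
  1011  (11)
  1011  (11)
  0101  (5)
  0101  (5)
  ----
  0000  (0)
The nim-sum is 0, so this is a P-position: the player to move is in a losing position under optimal play.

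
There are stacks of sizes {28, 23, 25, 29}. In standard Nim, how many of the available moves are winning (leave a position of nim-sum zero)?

3

Nim-sum: 28 ^ 23 ^ 25 ^ 29 = 15.
The overall nim-sum is X = 15. A stack of size p has a winning move iff p XOR X < p (reduce it to p XOR X).
  28: 28 XOR 15 = 19 < 28 — winning move (to 19).
  23: 23 XOR 15 = 24 ≥ 23 — no move.
  25: 25 XOR 15 = 22 < 25 — winning move (to 22).
  29: 29 XOR 15 = 18 < 29 — winning move (to 18).
That gives 3 winning moves.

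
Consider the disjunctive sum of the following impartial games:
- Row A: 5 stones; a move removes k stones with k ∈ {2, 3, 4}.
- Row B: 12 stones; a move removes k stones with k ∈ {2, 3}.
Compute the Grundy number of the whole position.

Grundy values for row A (subtraction set {2, 3, 4}):
g(0) = mex{} = 0
g(1) = mex{} = 0
g(2) = mex{0} = 1
g(3) = mex{0} = 1
g(4) = mex{0,1} = 2
g(5) = mex{0,1} = 2
So g(5) = 2.
For row B, compute g(0), g(1), … with moves {2, 3}:
k:     0  1  2  3  4  5  6  7  8  9 10 11 12
g(k):  0  0  1  1  2  0  0  1  1  2  0  0  1
So g(12) = 1.
The value of a disjunctive sum is the nim-sum of the parts.
Combined value = 2 ⊕ 1 = 3.

3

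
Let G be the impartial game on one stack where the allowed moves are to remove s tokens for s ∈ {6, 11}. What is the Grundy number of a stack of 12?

Grundy values for subtraction set {6, 11}:
k:     0  1  2  3  4  5  6  7  8  9 10 11 12
g(k):  0  0  0  0  0  0  1  1  1  1  1  1  2
So g(12) = 2.

2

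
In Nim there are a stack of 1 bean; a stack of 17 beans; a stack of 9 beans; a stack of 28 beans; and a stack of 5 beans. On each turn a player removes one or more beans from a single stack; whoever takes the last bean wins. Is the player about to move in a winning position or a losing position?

Losing position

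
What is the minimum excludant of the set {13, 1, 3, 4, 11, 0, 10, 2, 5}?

The values 0, 1, 2, 3, 4, 5 are all present; 6 is the first non-negative integer missing from the set.

6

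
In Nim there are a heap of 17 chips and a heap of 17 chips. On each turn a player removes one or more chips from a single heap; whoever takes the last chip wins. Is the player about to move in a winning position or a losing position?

Nim-sum: 17 XOR 17 = 0.
The nim-sum is 0, so this is a P-position: the player to move is in a losing position under optimal play.

Losing position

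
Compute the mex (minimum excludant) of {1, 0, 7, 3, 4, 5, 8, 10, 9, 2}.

The values 0, 1, 2, 3, 4, 5 are all present; 6 is the first non-negative integer missing from the set.

6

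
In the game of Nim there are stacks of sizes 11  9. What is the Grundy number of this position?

Bitwise XOR of the heap sizes:
  1011  (11)
  1001  (9)
  ----
  0010  (2)

2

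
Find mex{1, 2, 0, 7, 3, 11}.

The values 0, 1, 2, 3 are all present; 4 is the first non-negative integer missing from the set.

4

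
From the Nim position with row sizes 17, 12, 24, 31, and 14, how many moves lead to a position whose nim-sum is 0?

3

Compute the nim-sum pairwise:
17 ^ 12 = 29
29 ^ 24 = 5
5 ^ 31 = 26
26 ^ 14 = 20
The overall nim-sum is X = 20. A row of size p has a winning move iff p XOR X < p (reduce it to p XOR X).
  17: 17 XOR 20 = 5 < 17 — winning move (to 5).
  12: 12 XOR 20 = 24 ≥ 12 — no move.
  24: 24 XOR 20 = 12 < 24 — winning move (to 12).
  31: 31 XOR 20 = 11 < 31 — winning move (to 11).
  14: 14 XOR 20 = 26 ≥ 14 — no move.
That gives 3 winning moves.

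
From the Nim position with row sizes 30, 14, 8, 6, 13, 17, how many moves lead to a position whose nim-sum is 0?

Nim-sum: 30 XOR 14 XOR 8 XOR 6 XOR 13 XOR 17 = 2.
The overall nim-sum is X = 2. A row of size p has a winning move iff p XOR X < p (reduce it to p XOR X).
  30: 30 XOR 2 = 28 < 30 — winning move (to 28).
  14: 14 XOR 2 = 12 < 14 — winning move (to 12).
  8: 8 XOR 2 = 10 ≥ 8 — no move.
  6: 6 XOR 2 = 4 < 6 — winning move (to 4).
  13: 13 XOR 2 = 15 ≥ 13 — no move.
  17: 17 XOR 2 = 19 ≥ 17 — no move.
That gives 3 winning moves.

3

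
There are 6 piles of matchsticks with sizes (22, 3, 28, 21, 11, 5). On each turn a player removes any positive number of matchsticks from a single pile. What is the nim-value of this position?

Write each in binary and XOR column by column:
  10110  (22)
  00011  (3)
  11100  (28)
  10101  (21)
  01011  (11)
  00101  (5)
  -----
  10010  (18)

18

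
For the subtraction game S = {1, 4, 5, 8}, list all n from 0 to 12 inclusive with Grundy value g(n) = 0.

0, 2, 9, 11

Build the Grundy sequence with g(k) = mex{g(k−s) : s ∈ {1, 4, 5, 8}, s ≤ k}:
k:     0  1  2  3  4  5  6  7  8  9 10 11 12
g(k):  0  1  0  1  2  3  2  3  4  0  1  0  1
The P-positions (g = 0) in 0..12 are 0, 2, 9, 11.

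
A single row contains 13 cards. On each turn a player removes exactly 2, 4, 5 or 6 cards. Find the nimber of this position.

2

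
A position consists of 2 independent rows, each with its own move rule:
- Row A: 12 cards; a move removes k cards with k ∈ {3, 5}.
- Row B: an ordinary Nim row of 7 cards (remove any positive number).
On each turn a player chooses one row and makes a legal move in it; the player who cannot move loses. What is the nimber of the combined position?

For row A, compute g(0), g(1), … with moves {3, 5}:
g(0) = mex{} = 0
g(1) = mex{} = 0
g(2) = mex{} = 0
g(3) = mex{0} = 1
g(4) = mex{0} = 1
g(5) = mex{0} = 1
g(6) = mex{0,1} = 2
g(7) = mex{0,1} = 2
g(8) = mex{1} = 0
g(9) = mex{1,2} = 0
g(10) = mex{1,2} = 0
g(11) = mex{0,2} = 1
g(12) = mex{0,2} = 1
So g(12) = 1.
Row B is a plain Nim row of size 7, so its Grundy value is 7.
The value of a disjunctive sum is the nim-sum of the parts.
Combined value = 1 XOR 7 = 6.

6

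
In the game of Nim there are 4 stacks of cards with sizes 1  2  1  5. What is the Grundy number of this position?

Compute the nim-sum pairwise:
1 ^ 2 = 3
3 ^ 1 = 2
2 ^ 5 = 7

7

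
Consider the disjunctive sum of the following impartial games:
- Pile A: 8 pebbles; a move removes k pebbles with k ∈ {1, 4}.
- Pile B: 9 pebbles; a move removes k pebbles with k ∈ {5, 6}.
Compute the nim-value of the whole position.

0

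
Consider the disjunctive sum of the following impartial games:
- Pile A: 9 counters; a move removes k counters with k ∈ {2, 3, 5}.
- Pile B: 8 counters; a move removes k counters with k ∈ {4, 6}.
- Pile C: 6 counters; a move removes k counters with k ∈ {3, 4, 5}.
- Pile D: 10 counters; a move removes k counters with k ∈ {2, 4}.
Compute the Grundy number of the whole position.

3

Grundy values for pile A (subtraction set {2, 3, 5}):
k:     0  1  2  3  4  5  6  7  8  9
g(k):  0  0  1  1  2  2  3  0  0  1
So g(9) = 1.
Build the Grundy sequence for pile B with g(k) = mex{g(k−s) : s ∈ {4, 6}, s ≤ k}:
k:     0  1  2  3  4  5  6  7  8
g(k):  0  0  0  0  1  1  1  1  2
So g(8) = 2.
Grundy values for pile C (subtraction set {3, 4, 5}):
k:     0  1  2  3  4  5  6
g(k):  0  0  0  1  1  1  2
So g(6) = 2.
For pile D, compute g(0), g(1), … with moves {2, 4}:
k:     0  1  2  3  4  5  6  7  8  9 10
g(k):  0  0  1  1  2  2  0  0  1  1  2
So g(10) = 2.
By the Sprague-Grundy theorem, the Grundy value of a sum of independent games is the XOR of the component values.
Combined value = 1 ⊕ 2 ⊕ 2 ⊕ 2 = 3.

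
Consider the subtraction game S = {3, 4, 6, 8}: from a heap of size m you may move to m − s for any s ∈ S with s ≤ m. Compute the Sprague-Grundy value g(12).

0

Grundy values for subtraction set {3, 4, 6, 8}:
g(0) = mex{} = 0
g(1) = mex{} = 0
g(2) = mex{} = 0
g(3) = mex{0} = 1
g(4) = mex{0} = 1
g(5) = mex{0} = 1
g(6) = mex{0,1} = 2
g(7) = mex{0,1} = 2
g(8) = mex{0,1} = 2
g(9) = mex{0,1,2} = 3
g(10) = mex{0,1,2} = 3
g(11) = mex{1,2} = 0
g(12) = mex{1,2,3} = 0
So g(12) = 0.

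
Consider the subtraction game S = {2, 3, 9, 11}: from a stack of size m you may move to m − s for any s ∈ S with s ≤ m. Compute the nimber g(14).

2

Compute g(0), g(1), … for moves {2, 3, 9, 11}:
k:     0  1  2  3  4  5  6  7  8  9 10 11 12 13 14
g(k):  0  0  1  1  2  0  0  1  1  2  2  3  3  0  2
So g(14) = 2.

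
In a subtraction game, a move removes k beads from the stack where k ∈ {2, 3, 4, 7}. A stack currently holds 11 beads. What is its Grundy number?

0

Grundy values for subtraction set {2, 3, 4, 7}:
g(0) = mex{} = 0
g(1) = mex{} = 0
g(2) = mex{0} = 1
g(3) = mex{0} = 1
g(4) = mex{0,1} = 2
g(5) = mex{0,1} = 2
g(6) = mex{1,2} = 0
g(7) = mex{0,1,2} = 3
g(8) = mex{0,2} = 1
g(9) = mex{0,1,2,3} = 4
g(10) = mex{0,1,3} = 2
g(11) = mex{1,2,3,4} = 0
So g(11) = 0.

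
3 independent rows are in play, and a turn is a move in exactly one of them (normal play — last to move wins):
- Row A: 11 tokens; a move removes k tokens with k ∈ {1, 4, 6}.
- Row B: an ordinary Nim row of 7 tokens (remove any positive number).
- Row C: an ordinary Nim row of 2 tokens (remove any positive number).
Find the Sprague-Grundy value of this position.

4

Grundy values for row A (subtraction set {1, 4, 6}):
g(0) = mex{} = 0
g(1) = mex{0} = 1
g(2) = mex{1} = 0
g(3) = mex{0} = 1
g(4) = mex{0,1} = 2
g(5) = mex{1,2} = 0
g(6) = mex{0} = 1
g(7) = mex{1} = 0
g(8) = mex{0,2} = 1
g(9) = mex{0,1} = 2
g(10) = mex{1,2} = 0
g(11) = mex{0} = 1
So g(11) = 1.
Row B is a plain Nim row of size 7, so its Grundy value is 7.
Row C is a plain Nim row of size 2, so its Grundy value is 2.
By the Sprague-Grundy theorem, the Grundy value of a sum of independent games is the XOR of the component values.
Combined value = 1 XOR 7 XOR 2 = 4.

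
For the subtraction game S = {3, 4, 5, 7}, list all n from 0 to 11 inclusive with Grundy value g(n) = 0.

Build the Grundy sequence with g(k) = mex{g(k−s) : s ∈ {3, 4, 5, 7}, s ≤ k}:
k:     0  1  2  3  4  5  6  7  8  9 10 11
g(k):  0  0  0  1  1  1  2  2  2  3  0  0
The P-positions (g = 0) in 0..11 are 0, 1, 2, 10, 11.

0, 1, 2, 10, 11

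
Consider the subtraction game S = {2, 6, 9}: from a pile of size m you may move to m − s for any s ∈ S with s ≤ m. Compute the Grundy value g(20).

0

Compute g(0), g(1), … for moves {2, 6, 9}:
k:     0  1  2  3  4  5  6  7  8  9 10 11 12 13 14 15 16 17 18 19 20
g(k):  0  0  1  1  0  0  1  1  0  2  1  3  0  2  1  0  0  1  1  0  0
So g(20) = 0.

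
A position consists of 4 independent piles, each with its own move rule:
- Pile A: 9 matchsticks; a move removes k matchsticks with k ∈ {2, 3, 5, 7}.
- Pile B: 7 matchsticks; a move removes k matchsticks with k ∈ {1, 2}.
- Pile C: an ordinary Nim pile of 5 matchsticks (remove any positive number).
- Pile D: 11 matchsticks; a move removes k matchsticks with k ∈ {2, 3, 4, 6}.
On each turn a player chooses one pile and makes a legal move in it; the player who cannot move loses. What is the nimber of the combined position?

5

Grundy values for pile A (subtraction set {2, 3, 5, 7}):
k:     0  1  2  3  4  5  6  7  8  9
g(k):  0  0  1  1  2  2  3  3  4  0
So g(9) = 0.
Grundy values for pile B (subtraction set {1, 2}):
k:     0  1  2  3  4  5  6  7
g(k):  0  1  2  0  1  2  0  1
So g(7) = 1.
Pile C is a plain Nim pile of size 5, so its Grundy value is 5.
Build the Grundy sequence for pile D with g(k) = mex{g(k−s) : s ∈ {2, 3, 4, 6}, s ≤ k}:
k:     0  1  2  3  4  5  6  7  8  9 10 11
g(k):  0  0  1  1  2  2  3  3  0  0  1  1
So g(11) = 1.
By the Sprague-Grundy theorem, the Grundy value of a sum of independent games is the XOR of the component values.
Combined value = 0 XOR 1 XOR 5 XOR 1 = 5.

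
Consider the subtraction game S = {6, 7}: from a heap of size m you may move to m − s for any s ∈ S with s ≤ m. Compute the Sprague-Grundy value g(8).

Compute g(0), g(1), … for moves {6, 7}:
k:     0  1  2  3  4  5  6  7  8
g(k):  0  0  0  0  0  0  1  1  1
So g(8) = 1.

1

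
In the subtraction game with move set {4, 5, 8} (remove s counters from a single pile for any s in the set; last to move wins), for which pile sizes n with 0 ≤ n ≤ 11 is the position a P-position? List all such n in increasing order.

Grundy values for subtraction set {4, 5, 8}:
g(0) = mex{} = 0
g(1) = mex{} = 0
g(2) = mex{} = 0
g(3) = mex{} = 0
g(4) = mex{0} = 1
g(5) = mex{0} = 1
g(6) = mex{0} = 1
g(7) = mex{0} = 1
g(8) = mex{0,1} = 2
g(9) = mex{0,1} = 2
g(10) = mex{0,1} = 2
g(11) = mex{0,1} = 2
The P-positions (g = 0) in 0..11 are 0, 1, 2, 3.

0, 1, 2, 3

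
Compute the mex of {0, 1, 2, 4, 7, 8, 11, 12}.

The values 0, 1, 2 are all present; 3 is the first non-negative integer missing from the set.

3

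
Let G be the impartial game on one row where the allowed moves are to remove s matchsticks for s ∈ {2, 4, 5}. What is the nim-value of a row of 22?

0

Compute g(0), g(1), … for moves {2, 4, 5}:
k:     0  1  2  3  4  5  6  7  8  9 10 11 12 13 14 15 16 17 18 19 20 21 22
g(k):  0  0  1  1  2  2  3  0  0  1  1  2  2  3  0  0  1  1  2  2  3  0  0
So g(22) = 0.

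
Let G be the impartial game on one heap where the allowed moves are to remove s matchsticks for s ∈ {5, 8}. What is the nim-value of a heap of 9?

1

Grundy values for subtraction set {5, 8}:
g(0) = mex{} = 0
g(1) = mex{} = 0
g(2) = mex{} = 0
g(3) = mex{} = 0
g(4) = mex{} = 0
g(5) = mex{0} = 1
g(6) = mex{0} = 1
g(7) = mex{0} = 1
g(8) = mex{0} = 1
g(9) = mex{0} = 1
So g(9) = 1.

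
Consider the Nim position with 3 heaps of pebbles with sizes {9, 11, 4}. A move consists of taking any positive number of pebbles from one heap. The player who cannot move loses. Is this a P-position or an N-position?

N-position

Nim-sum: 9 XOR 11 XOR 4 = 6.
The nim-sum is 6 ≠ 0, so this is an N-position: the player to move can win.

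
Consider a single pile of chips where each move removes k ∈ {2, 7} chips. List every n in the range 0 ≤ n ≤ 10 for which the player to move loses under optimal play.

0, 1, 4, 5, 9, 10

Grundy values for subtraction set {2, 7}:
k:     0  1  2  3  4  5  6  7  8  9 10
g(k):  0  0  1  1  0  0  1  1  2  0  0
The P-positions (g = 0) in 0..10 are 0, 1, 4, 5, 9, 10.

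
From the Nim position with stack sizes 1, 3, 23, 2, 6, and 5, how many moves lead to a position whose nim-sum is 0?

1

Compute the nim-sum pairwise:
1 XOR 3 = 2
2 XOR 23 = 21
21 XOR 2 = 23
23 XOR 6 = 17
17 XOR 5 = 20
The overall nim-sum is X = 20. A stack of size p has a winning move iff p XOR X < p (reduce it to p XOR X).
  1: 1 XOR 20 = 21 ≥ 1 — no move.
  3: 3 XOR 20 = 23 ≥ 3 — no move.
  23: 23 XOR 20 = 3 < 23 — winning move (to 3).
  2: 2 XOR 20 = 22 ≥ 2 — no move.
  6: 6 XOR 20 = 18 ≥ 6 — no move.
  5: 5 XOR 20 = 17 ≥ 5 — no move.
That gives 1 winning move.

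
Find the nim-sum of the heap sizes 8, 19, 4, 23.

8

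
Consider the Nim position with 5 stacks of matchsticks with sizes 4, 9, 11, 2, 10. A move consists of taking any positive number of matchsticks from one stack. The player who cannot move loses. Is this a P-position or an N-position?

N-position

Nim-sum: 4 XOR 9 XOR 11 XOR 2 XOR 10 = 14.
The nim-sum is 14 ≠ 0, so this is an N-position: the player to move can win.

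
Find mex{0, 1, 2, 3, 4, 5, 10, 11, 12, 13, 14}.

The values 0, 1, 2, 3, 4, 5 are all present; 6 is the first non-negative integer missing from the set.

6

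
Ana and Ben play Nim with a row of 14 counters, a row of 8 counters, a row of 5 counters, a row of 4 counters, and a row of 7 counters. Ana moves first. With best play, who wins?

Compute the nim-sum pairwise:
14 XOR 8 = 6
6 XOR 5 = 3
3 XOR 4 = 7
7 XOR 7 = 0
The nim-sum is 0, so this is a P-position: the player to move is in a losing position under optimal play; Ana is about to move from it and so loses — Ben wins.

Ben wins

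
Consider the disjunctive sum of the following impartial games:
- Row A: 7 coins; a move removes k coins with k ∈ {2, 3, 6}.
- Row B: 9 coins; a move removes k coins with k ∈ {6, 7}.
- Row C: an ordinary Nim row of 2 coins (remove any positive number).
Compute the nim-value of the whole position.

2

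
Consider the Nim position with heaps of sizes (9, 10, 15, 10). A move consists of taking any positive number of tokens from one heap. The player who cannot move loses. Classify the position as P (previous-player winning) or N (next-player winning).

N-position

Bitwise XOR of the heap sizes:
  1001  (9)
  1010  (10)
  1111  (15)
  1010  (10)
  ----
  0110  (6)
The nim-sum is 6 ≠ 0, so this is an N-position: the player to move can win.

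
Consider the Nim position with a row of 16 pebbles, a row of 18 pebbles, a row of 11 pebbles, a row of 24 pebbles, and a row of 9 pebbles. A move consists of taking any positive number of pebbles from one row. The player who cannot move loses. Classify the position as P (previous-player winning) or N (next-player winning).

N-position

Compute the nim-sum pairwise:
16 XOR 18 = 2
2 XOR 11 = 9
9 XOR 24 = 17
17 XOR 9 = 24
The nim-sum is 24 ≠ 0, so this is an N-position: the player to move can win.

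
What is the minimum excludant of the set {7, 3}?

0 is not in the set, so the mex is 0.

0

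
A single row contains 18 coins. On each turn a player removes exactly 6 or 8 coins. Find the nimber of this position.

0

Grundy values for subtraction set {6, 8}:
k:     0  1  2  3  4  5  6  7  8  9 10 11 12 13 14 15 16 17 18
g(k):  0  0  0  0  0  0  1  1  1  1  1  1  2  2  0  0  0  0  0
So g(18) = 0.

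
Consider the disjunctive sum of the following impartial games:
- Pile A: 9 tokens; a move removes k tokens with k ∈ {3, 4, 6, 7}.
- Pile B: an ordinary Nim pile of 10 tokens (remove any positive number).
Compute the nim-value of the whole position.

9

Build the Grundy sequence for pile A with g(k) = mex{g(k−s) : s ∈ {3, 4, 6, 7}, s ≤ k}:
k:     0  1  2  3  4  5  6  7  8  9
g(k):  0  0  0  1  1  1  2  2  2  3
So g(9) = 3.
Pile B is a plain Nim pile of size 10, so its Grundy value is 10.
The value of a disjunctive sum is the nim-sum of the parts.
Combined value = 3 XOR 10 = 9.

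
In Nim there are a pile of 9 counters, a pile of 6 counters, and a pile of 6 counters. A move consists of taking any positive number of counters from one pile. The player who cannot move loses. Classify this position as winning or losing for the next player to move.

Winning position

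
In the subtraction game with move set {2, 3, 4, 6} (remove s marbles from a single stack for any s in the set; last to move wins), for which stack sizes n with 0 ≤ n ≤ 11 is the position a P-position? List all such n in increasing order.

0, 1, 8, 9

Grundy values for subtraction set {2, 3, 4, 6}:
g(0) = mex{} = 0
g(1) = mex{} = 0
g(2) = mex{0} = 1
g(3) = mex{0} = 1
g(4) = mex{0,1} = 2
g(5) = mex{0,1} = 2
g(6) = mex{0,1,2} = 3
g(7) = mex{0,1,2} = 3
g(8) = mex{1,2,3} = 0
g(9) = mex{1,2,3} = 0
g(10) = mex{0,2,3} = 1
g(11) = mex{0,2,3} = 1
The P-positions (g = 0) in 0..11 are 0, 1, 8, 9.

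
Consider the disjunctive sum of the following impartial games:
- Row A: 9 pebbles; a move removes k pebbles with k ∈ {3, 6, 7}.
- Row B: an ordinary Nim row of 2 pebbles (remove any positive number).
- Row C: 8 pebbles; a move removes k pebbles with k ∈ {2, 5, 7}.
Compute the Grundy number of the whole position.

3

Grundy values for row A (subtraction set {3, 6, 7}):
g(0) = mex{} = 0
g(1) = mex{} = 0
g(2) = mex{} = 0
g(3) = mex{0} = 1
g(4) = mex{0} = 1
g(5) = mex{0} = 1
g(6) = mex{0,1} = 2
g(7) = mex{0,1} = 2
g(8) = mex{0,1} = 2
g(9) = mex{0,1,2} = 3
So g(9) = 3.
Row B is a plain Nim row of size 2, so its Grundy value is 2.
For row C, compute g(0), g(1), … with moves {2, 5, 7}:
g(0) = mex{} = 0
g(1) = mex{} = 0
g(2) = mex{0} = 1
g(3) = mex{0} = 1
g(4) = mex{1} = 0
g(5) = mex{0,1} = 2
g(6) = mex{0} = 1
g(7) = mex{0,1,2} = 3
g(8) = mex{0,1} = 2
So g(8) = 2.
The value of a disjunctive sum is the nim-sum of the parts.
Combined value = 3 XOR 2 XOR 2 = 3.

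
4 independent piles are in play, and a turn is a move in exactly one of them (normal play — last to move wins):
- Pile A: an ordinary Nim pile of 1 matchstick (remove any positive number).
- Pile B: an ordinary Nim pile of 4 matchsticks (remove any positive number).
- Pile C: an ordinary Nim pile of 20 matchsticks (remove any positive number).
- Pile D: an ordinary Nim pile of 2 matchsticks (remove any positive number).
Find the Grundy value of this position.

19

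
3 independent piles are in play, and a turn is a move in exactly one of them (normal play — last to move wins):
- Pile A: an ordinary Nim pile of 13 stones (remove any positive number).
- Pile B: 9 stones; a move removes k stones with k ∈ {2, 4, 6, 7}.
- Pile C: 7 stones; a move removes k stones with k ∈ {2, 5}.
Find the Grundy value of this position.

13

Pile A is a plain Nim pile of size 13, so its Grundy value is 13.
For pile B, compute g(0), g(1), … with moves {2, 4, 6, 7}:
k:     0  1  2  3  4  5  6  7  8  9
g(k):  0  0  1  1  2  2  3  3  4  0
So g(9) = 0.
Grundy values for pile C (subtraction set {2, 5}):
k:     0  1  2  3  4  5  6  7
g(k):  0  0  1  1  0  2  1  0
So g(7) = 0.
By the Sprague-Grundy theorem, the Grundy value of a sum of independent games is the XOR of the component values.
Combined value = 13 ⊕ 0 ⊕ 0 = 13.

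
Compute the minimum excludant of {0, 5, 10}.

1

0 is in the set but 1 is not, so the mex is 1.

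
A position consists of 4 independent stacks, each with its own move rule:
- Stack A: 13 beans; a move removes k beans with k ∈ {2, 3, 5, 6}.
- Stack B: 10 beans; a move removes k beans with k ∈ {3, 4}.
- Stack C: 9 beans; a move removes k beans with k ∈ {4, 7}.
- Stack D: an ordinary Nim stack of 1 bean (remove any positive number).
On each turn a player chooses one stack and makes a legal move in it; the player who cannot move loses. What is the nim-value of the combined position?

0

For stack A, compute g(0), g(1), … with moves {2, 3, 5, 6}:
g(0) = mex{} = 0
g(1) = mex{} = 0
g(2) = mex{0} = 1
g(3) = mex{0} = 1
g(4) = mex{0,1} = 2
g(5) = mex{0,1} = 2
g(6) = mex{0,1,2} = 3
g(7) = mex{0,1,2} = 3
g(8) = mex{1,2,3} = 0
g(9) = mex{1,2,3} = 0
g(10) = mex{0,2,3} = 1
g(11) = mex{0,2,3} = 1
g(12) = mex{0,1,3} = 2
g(13) = mex{0,1,3} = 2
So g(13) = 2.
For stack B, compute g(0), g(1), … with moves {3, 4}:
k:     0  1  2  3  4  5  6  7  8  9 10
g(k):  0  0  0  1  1  1  2  0  0  0  1
So g(10) = 1.
Grundy values for stack C (subtraction set {4, 7}):
k:     0  1  2  3  4  5  6  7  8  9
g(k):  0  0  0  0  1  1  1  1  2  2
So g(9) = 2.
Stack D is a plain Nim stack of size 1, so its Grundy value is 1.
By the Sprague-Grundy theorem, the Grundy value of a sum of independent games is the XOR of the component values.
Combined value = 2 XOR 1 XOR 2 XOR 1 = 0.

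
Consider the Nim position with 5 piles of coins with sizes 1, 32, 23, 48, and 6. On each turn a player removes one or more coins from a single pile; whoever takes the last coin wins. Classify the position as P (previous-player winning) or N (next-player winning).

P-position

Compute the nim-sum pairwise:
1 ⊕ 32 = 33
33 ⊕ 23 = 54
54 ⊕ 48 = 6
6 ⊕ 6 = 0
The nim-sum is 0, so this is a P-position: the player to move is in a losing position under optimal play.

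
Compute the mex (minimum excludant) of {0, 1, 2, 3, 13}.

4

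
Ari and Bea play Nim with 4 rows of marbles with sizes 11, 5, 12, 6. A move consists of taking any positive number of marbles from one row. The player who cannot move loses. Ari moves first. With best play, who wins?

Ari wins

Nim-sum: 11 ⊕ 5 ⊕ 12 ⊕ 6 = 4.
The nim-sum is 4 ≠ 0, so this is an N-position: the player to move can win; Ari has a winning move.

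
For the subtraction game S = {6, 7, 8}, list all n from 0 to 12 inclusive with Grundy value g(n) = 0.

Compute g(0), g(1), … for moves {6, 7, 8}:
g(0) = mex{} = 0
g(1) = mex{} = 0
g(2) = mex{} = 0
g(3) = mex{} = 0
g(4) = mex{} = 0
g(5) = mex{} = 0
g(6) = mex{0} = 1
g(7) = mex{0} = 1
g(8) = mex{0} = 1
g(9) = mex{0} = 1
g(10) = mex{0} = 1
g(11) = mex{0} = 1
g(12) = mex{0,1} = 2
The P-positions (g = 0) in 0..12 are 0, 1, 2, 3, 4, 5.

0, 1, 2, 3, 4, 5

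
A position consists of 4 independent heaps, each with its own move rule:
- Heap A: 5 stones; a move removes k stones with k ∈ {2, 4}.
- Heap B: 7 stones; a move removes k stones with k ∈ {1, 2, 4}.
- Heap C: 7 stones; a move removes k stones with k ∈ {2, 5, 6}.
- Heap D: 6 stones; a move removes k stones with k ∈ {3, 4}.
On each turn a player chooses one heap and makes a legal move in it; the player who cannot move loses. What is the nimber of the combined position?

Grundy values for heap A (subtraction set {2, 4}):
g(0) = mex{} = 0
g(1) = mex{} = 0
g(2) = mex{0} = 1
g(3) = mex{0} = 1
g(4) = mex{0,1} = 2
g(5) = mex{0,1} = 2
So g(5) = 2.
Build the Grundy sequence for heap B with g(k) = mex{g(k−s) : s ∈ {1, 2, 4}, s ≤ k}:
k:     0  1  2  3  4  5  6  7
g(k):  0  1  2  0  1  2  0  1
So g(7) = 1.
Grundy values for heap C (subtraction set {2, 5, 6}):
g(0) = mex{} = 0
g(1) = mex{} = 0
g(2) = mex{0} = 1
g(3) = mex{0} = 1
g(4) = mex{1} = 0
g(5) = mex{0,1} = 2
g(6) = mex{0} = 1
g(7) = mex{0,1,2} = 3
So g(7) = 3.
Build the Grundy sequence for heap D with g(k) = mex{g(k−s) : s ∈ {3, 4}, s ≤ k}:
k:     0  1  2  3  4  5  6
g(k):  0  0  0  1  1  1  2
So g(6) = 2.
By the Sprague-Grundy theorem, the Grundy value of a sum of independent games is the XOR of the component values.
Combined value = 2 XOR 1 XOR 3 XOR 2 = 2.

2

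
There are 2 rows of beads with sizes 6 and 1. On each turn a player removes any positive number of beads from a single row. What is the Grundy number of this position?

Nim-sum: 6 ⊕ 1 = 7.

7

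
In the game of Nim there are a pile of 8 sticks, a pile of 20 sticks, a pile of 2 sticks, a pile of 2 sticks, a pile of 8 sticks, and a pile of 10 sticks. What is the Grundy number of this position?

30

Nim-sum: 8 XOR 20 XOR 2 XOR 2 XOR 8 XOR 10 = 30.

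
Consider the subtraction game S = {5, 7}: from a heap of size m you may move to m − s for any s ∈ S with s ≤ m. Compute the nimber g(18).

1

Build the Grundy sequence with g(k) = mex{g(k−s) : s ∈ {5, 7}, s ≤ k}:
k:     0  1  2  3  4  5  6  7  8  9 10 11 12 13 14 15 16 17 18
g(k):  0  0  0  0  0  1  1  1  1  1  2  2  0  0  0  0  0  1  1
So g(18) = 1.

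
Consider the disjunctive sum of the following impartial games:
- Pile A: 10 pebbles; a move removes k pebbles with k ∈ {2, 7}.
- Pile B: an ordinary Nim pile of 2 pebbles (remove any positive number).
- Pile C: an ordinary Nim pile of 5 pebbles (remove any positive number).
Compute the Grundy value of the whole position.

Build the Grundy sequence for pile A with g(k) = mex{g(k−s) : s ∈ {2, 7}, s ≤ k}:
g(0) = mex{} = 0
g(1) = mex{} = 0
g(2) = mex{0} = 1
g(3) = mex{0} = 1
g(4) = mex{1} = 0
g(5) = mex{1} = 0
g(6) = mex{0} = 1
g(7) = mex{0} = 1
g(8) = mex{0,1} = 2
g(9) = mex{1} = 0
g(10) = mex{1,2} = 0
So g(10) = 0.
Pile B is a plain Nim pile of size 2, so its Grundy value is 2.
Pile C is a plain Nim pile of size 5, so its Grundy value is 5.
By the Sprague-Grundy theorem, the Grundy value of a sum of independent games is the XOR of the component values.
Combined value = 0 ⊕ 2 ⊕ 5 = 7.

7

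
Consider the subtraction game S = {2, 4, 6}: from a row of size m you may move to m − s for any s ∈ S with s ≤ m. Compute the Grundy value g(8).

0

Compute g(0), g(1), … for moves {2, 4, 6}:
g(0) = mex{} = 0
g(1) = mex{} = 0
g(2) = mex{0} = 1
g(3) = mex{0} = 1
g(4) = mex{0,1} = 2
g(5) = mex{0,1} = 2
g(6) = mex{0,1,2} = 3
g(7) = mex{0,1,2} = 3
g(8) = mex{1,2,3} = 0
So g(8) = 0.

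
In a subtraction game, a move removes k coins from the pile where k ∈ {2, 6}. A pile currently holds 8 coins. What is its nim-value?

Grundy values for subtraction set {2, 6}:
g(0) = mex{} = 0
g(1) = mex{} = 0
g(2) = mex{0} = 1
g(3) = mex{0} = 1
g(4) = mex{1} = 0
g(5) = mex{1} = 0
g(6) = mex{0} = 1
g(7) = mex{0} = 1
g(8) = mex{1} = 0
So g(8) = 0.

0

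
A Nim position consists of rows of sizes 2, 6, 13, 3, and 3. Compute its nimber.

9

Bitwise XOR of the heap sizes:
  0010  (2)
  0110  (6)
  1101  (13)
  0011  (3)
  0011  (3)
  ----
  1001  (9)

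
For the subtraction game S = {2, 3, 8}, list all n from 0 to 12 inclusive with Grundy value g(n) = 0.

Grundy values for subtraction set {2, 3, 8}:
g(0) = mex{} = 0
g(1) = mex{} = 0
g(2) = mex{0} = 1
g(3) = mex{0} = 1
g(4) = mex{0,1} = 2
g(5) = mex{1} = 0
g(6) = mex{1,2} = 0
g(7) = mex{0,2} = 1
g(8) = mex{0} = 1
g(9) = mex{0,1} = 2
g(10) = mex{1} = 0
g(11) = mex{1,2} = 0
g(12) = mex{0,2} = 1
The P-positions (g = 0) in 0..12 are 0, 1, 5, 6, 10, 11.

0, 1, 5, 6, 10, 11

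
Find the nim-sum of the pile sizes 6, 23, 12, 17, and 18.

30

Nim-sum: 6 ^ 23 ^ 12 ^ 17 ^ 18 = 30.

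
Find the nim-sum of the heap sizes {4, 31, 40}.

51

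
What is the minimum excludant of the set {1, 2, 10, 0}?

The values 0, 1, 2 are all present; 3 is the first non-negative integer missing from the set.

3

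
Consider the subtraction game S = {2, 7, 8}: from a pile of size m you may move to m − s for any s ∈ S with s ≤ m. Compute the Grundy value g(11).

Compute g(0), g(1), … for moves {2, 7, 8}:
k:     0  1  2  3  4  5  6  7  8  9 10 11
g(k):  0  0  1  1  0  0  1  1  2  2  0  3
So g(11) = 3.

3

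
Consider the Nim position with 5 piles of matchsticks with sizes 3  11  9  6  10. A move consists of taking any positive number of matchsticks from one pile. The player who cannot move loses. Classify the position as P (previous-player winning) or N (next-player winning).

N-position

Bitwise XOR of the heap sizes:
  0011  (3)
  1011  (11)
  1001  (9)
  0110  (6)
  1010  (10)
  ----
  1101  (13)
The nim-sum is 13 ≠ 0, so this is an N-position: the player to move can win.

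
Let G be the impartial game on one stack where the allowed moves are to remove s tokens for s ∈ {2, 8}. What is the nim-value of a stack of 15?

0

Grundy values for subtraction set {2, 8}:
k:     0  1  2  3  4  5  6  7  8  9 10 11 12 13 14 15
g(k):  0  0  1  1  0  0  1  1  2  2  0  0  1  1  0  0
So g(15) = 0.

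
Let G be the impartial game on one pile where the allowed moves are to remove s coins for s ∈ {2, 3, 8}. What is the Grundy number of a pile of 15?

0

Compute g(0), g(1), … for moves {2, 3, 8}:
k:     0  1  2  3  4  5  6  7  8  9 10 11 12 13 14 15
g(k):  0  0  1  1  2  0  0  1  1  2  0  0  1  1  2  0
So g(15) = 0.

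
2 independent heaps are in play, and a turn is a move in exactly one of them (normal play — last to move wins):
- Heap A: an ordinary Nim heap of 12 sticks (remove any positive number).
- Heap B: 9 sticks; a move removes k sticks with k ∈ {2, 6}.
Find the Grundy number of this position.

Heap A is a plain Nim heap of size 12, so its Grundy value is 12.
Build the Grundy sequence for heap B with g(k) = mex{g(k−s) : s ∈ {2, 6}, s ≤ k}:
k:     0  1  2  3  4  5  6  7  8  9
g(k):  0  0  1  1  0  0  1  1  0  0
So g(9) = 0.
By the Sprague-Grundy theorem, the Grundy value of a sum of independent games is the XOR of the component values.
Combined value = 12 XOR 0 = 12.

12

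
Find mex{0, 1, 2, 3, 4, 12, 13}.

The values 0, 1, 2, 3, 4 are all present; 5 is the first non-negative integer missing from the set.

5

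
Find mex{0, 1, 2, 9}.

3

The values 0, 1, 2 are all present; 3 is the first non-negative integer missing from the set.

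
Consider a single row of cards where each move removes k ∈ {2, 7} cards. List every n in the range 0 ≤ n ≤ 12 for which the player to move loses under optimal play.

Grundy values for subtraction set {2, 7}:
k:     0  1  2  3  4  5  6  7  8  9 10 11 12
g(k):  0  0  1  1  0  0  1  1  2  0  0  1  1
The P-positions (g = 0) in 0..12 are 0, 1, 4, 5, 9, 10.

0, 1, 4, 5, 9, 10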